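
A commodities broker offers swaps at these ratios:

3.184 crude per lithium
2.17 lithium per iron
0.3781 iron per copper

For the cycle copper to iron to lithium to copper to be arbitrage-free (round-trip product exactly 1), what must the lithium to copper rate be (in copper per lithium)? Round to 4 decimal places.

Known legs of the cycle: 0.3781 × 2.17 = 0.820477
For no arbitrage the full-cycle product must be 1, so the missing rate is 1 / 0.820477 ≈ 1.218803.

1.2188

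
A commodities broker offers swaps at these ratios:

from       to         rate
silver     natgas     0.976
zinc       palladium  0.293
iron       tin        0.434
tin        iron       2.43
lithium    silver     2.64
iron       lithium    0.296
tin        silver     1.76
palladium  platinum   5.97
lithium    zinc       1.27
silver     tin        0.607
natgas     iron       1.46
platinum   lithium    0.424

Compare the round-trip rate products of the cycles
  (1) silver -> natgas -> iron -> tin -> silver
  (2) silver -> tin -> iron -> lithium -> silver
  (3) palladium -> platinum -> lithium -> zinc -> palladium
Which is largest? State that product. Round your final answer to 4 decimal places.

(1) 0.976 × 1.46 × 0.434 × 1.76 = 1.08844
(2) 0.607 × 2.43 × 0.296 × 2.64 = 1.15263
(3) 5.97 × 0.424 × 1.27 × 0.293 = 0.94191
Highest is cycle (2) at 1.1526 (>1, arbitrage).

1.1526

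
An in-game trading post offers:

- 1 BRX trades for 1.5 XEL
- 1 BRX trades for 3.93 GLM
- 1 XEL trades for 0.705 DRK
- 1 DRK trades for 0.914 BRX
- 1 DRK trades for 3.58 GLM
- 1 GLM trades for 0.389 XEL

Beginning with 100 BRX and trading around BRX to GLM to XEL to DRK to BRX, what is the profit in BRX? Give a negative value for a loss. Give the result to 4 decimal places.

-1.4906

100 BRX × 3.93 = 393 GLM
393 GLM × 0.389 = 152.877 XEL
152.877 XEL × 0.705 = 107.778285 DRK
107.778285 DRK × 0.914 = 98.50935249 BRX
Net change: 98.50935249 − 100 = -1.49064751 BRX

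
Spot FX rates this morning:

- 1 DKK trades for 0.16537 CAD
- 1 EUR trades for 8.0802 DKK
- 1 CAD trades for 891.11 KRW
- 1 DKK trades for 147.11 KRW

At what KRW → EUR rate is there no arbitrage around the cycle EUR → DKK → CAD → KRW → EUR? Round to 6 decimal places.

Known legs of the cycle: 8.0802 × 0.16537 × 891.11 = 1190.72138702814
For no arbitrage the full-cycle product must be 1, so the missing rate is 1 / 1190.72138702814 ≈ 0.00083983.

0.000840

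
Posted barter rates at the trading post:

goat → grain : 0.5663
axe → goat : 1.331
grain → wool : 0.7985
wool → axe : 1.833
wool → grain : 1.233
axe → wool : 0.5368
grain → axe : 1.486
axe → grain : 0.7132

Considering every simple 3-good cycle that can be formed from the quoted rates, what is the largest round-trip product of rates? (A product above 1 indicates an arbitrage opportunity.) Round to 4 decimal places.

axe→goat→grain→axe: 1.331 × 0.5663 × 1.486 = 1.12007
axe→grain→wool→axe: 0.7132 × 0.7985 × 1.833 = 1.04388
axe→wool→grain→axe: 0.5368 × 1.233 × 1.486 = 0.98355
Maximum is axe→goat→grain→axe at 1.1201; arbitrage exists.

1.1201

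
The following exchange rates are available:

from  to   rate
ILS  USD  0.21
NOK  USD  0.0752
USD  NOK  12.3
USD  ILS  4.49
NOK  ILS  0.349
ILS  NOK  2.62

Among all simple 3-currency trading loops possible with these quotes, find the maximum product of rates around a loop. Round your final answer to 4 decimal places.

0.9015

USD→NOK→ILS→USD: 12.3 × 0.349 × 0.21 = 0.90147
USD→ILS→NOK→USD: 4.49 × 2.62 × 0.0752 = 0.88464
Maximum is USD→NOK→ILS→USD at 0.9015; no arbitrage — every cycle loses value.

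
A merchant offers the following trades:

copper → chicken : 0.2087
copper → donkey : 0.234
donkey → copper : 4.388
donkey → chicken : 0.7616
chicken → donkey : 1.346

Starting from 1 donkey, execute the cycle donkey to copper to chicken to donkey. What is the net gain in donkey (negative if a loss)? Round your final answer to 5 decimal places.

1 donkey × 4.388 = 4.388 copper
4.388 copper × 0.2087 = 0.9157756 chicken
0.9157756 chicken × 1.346 = 1.2326339576 donkey
Net change: 1.2326339576 − 1 = 0.2326339576 donkey

0.23263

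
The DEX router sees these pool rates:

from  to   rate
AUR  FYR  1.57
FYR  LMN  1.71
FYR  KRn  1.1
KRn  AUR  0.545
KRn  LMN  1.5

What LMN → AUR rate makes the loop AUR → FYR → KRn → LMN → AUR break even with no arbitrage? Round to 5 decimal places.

0.38603

Known legs of the cycle: 1.57 × 1.1 × 1.5 = 2.5905
For no arbitrage the full-cycle product must be 1, so the missing rate is 1 / 2.5905 ≈ 0.3860259.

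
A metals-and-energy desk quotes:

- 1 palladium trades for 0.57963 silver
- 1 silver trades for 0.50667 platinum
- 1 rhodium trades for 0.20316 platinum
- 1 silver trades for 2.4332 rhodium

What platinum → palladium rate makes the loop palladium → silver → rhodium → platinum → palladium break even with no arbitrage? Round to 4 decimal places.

3.4901

Known legs of the cycle: 0.57963 × 2.4332 × 0.20316 = 0.28652786726256
For no arbitrage the full-cycle product must be 1, so the missing rate is 1 / 0.28652786726256 ≈ 3.490062.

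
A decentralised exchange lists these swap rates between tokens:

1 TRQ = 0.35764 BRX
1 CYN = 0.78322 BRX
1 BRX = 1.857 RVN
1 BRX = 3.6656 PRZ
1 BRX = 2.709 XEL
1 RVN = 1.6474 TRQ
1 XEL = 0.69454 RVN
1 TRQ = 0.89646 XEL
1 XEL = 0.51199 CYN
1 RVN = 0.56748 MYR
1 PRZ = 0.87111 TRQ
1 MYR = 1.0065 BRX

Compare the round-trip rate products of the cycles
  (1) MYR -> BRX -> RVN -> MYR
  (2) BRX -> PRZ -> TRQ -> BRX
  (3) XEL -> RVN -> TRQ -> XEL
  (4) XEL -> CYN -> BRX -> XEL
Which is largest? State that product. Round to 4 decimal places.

(1) 1.0065 × 1.857 × 0.56748 = 1.06066
(2) 3.6656 × 0.87111 × 0.35764 = 1.14199
(3) 0.69454 × 1.6474 × 0.89646 = 1.02572
(4) 0.51199 × 0.78322 × 2.709 = 1.08631
Highest is cycle (2) at 1.1420 (>1, arbitrage).

1.1420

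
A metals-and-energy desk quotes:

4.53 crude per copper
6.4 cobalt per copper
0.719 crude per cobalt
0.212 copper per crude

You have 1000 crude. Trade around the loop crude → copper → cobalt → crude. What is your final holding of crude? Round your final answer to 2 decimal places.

1000 crude × 0.212 = 212 copper
212 copper × 6.4 = 1356.8 cobalt
1356.8 cobalt × 0.719 = 975.5392 crude

975.54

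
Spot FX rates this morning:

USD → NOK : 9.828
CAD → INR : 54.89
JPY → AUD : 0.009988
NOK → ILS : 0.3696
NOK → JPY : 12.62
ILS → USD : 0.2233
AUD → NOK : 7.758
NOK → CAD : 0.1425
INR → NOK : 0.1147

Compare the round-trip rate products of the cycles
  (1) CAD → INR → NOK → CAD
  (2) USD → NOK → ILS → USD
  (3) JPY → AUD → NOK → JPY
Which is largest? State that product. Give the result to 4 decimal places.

0.9779

(1) 54.89 × 0.1147 × 0.1425 = 0.89716
(2) 9.828 × 0.3696 × 0.2233 = 0.81112
(3) 0.009988 × 7.758 × 12.62 = 0.97788
Highest is cycle (3) at 0.9779 (≤1, no arbitrage).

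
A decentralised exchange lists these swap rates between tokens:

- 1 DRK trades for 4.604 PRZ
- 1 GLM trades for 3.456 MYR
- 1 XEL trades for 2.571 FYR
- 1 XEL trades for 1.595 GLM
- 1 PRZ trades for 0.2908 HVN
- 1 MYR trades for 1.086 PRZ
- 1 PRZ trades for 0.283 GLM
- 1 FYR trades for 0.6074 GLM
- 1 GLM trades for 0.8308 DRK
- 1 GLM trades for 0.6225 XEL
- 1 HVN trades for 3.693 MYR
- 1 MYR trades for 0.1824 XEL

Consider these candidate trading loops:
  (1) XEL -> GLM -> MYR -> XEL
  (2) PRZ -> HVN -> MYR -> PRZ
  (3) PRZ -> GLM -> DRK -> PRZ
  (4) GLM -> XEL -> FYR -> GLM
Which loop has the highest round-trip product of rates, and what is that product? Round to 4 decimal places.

(1) 1.595 × 3.456 × 0.1824 = 1.00545
(2) 0.2908 × 3.693 × 1.086 = 1.16628
(3) 0.283 × 0.8308 × 4.604 = 1.08248
(4) 0.6225 × 2.571 × 0.6074 = 0.97211
Highest is cycle (2) at 1.1663 (>1, arbitrage).

1.1663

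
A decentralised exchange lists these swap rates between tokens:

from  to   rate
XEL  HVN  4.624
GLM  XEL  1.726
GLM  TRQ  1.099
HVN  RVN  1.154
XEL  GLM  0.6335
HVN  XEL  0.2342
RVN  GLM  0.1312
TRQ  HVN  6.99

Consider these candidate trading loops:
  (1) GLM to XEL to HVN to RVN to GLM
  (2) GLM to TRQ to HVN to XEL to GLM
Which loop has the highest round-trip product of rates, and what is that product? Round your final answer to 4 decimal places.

(1) 1.726 × 4.624 × 1.154 × 0.1312 = 1.20837
(2) 1.099 × 6.99 × 0.2342 × 0.6335 = 1.13975
Highest is cycle (1) at 1.2084 (>1, arbitrage).

1.2084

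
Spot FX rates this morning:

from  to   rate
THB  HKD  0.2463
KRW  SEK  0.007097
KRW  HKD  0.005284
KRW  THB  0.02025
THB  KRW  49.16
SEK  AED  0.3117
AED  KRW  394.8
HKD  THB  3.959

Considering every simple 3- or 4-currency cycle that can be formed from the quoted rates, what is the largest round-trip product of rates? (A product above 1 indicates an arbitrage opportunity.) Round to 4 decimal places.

1.0284

THB→KRW→HKD→THB: 49.16 × 0.005284 × 3.959 = 1.02840
AED→KRW→SEK→AED: 394.8 × 0.007097 × 0.3117 = 0.87335
Maximum is THB→KRW→HKD→THB at 1.0284; arbitrage exists.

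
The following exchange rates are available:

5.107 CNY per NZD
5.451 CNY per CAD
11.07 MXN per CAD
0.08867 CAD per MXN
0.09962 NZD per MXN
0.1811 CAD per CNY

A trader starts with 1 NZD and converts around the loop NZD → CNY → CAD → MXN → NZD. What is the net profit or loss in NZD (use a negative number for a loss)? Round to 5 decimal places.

1 NZD × 5.107 = 5.107 CNY
5.107 CNY × 0.1811 = 0.9248777 CAD
0.9248777 CAD × 11.07 = 10.238396139 MXN
10.238396139 MXN × 0.09962 = 1.01994902336718 NZD
Net change: 1.01994902336718 − 1 = 0.01994902336718 NZD

0.01995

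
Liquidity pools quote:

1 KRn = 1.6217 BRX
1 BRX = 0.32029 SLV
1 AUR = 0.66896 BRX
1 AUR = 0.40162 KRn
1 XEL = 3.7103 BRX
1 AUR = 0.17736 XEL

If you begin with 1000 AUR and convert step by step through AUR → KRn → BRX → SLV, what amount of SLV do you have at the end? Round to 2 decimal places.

1000 AUR × 0.40162 = 401.62 KRn
401.62 KRn × 1.6217 = 651.307154 BRX
651.307154 BRX × 0.32029 = 208.60716835466 SLV

208.61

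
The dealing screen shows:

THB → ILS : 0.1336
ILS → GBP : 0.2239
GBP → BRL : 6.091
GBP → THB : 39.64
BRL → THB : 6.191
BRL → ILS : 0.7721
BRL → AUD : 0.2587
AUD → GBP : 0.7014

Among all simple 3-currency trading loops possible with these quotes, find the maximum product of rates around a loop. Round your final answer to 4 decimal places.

1.1858

GBP→THB→ILS→GBP: 39.64 × 0.1336 × 0.2239 = 1.18575
AUD→GBP→BRL→AUD: 0.7014 × 6.091 × 0.2587 = 1.10523
BRL→ILS→GBP→BRL: 0.7721 × 0.2239 × 6.091 = 1.05297
Maximum is GBP→THB→ILS→GBP at 1.1858; arbitrage exists.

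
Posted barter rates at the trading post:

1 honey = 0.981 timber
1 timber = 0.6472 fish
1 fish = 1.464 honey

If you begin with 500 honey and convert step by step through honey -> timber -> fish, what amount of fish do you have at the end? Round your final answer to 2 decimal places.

317.45

500 honey × 0.981 = 490.5 timber
490.5 timber × 0.6472 = 317.4516 fish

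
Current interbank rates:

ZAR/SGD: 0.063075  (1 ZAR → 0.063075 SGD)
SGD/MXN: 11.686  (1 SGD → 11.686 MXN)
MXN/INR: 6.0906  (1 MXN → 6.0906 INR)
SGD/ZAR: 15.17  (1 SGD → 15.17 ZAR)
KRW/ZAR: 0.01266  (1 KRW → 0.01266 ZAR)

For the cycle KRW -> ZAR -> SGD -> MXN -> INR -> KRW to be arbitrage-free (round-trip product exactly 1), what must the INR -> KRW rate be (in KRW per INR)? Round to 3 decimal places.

Known legs of the cycle: 0.01266 × 0.063075 × 11.686 × 6.0906 = 0.0568351388077722
For no arbitrage the full-cycle product must be 1, so the missing rate is 1 / 0.0568351388077722 ≈ 17.59475.

17.595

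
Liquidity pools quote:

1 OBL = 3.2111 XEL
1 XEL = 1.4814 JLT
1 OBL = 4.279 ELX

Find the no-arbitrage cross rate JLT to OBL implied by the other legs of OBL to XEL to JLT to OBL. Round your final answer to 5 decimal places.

Known legs of the cycle: 3.2111 × 1.4814 = 4.75692354
For no arbitrage the full-cycle product must be 1, so the missing rate is 1 / 4.75692354 ≈ 0.2102199.

0.21022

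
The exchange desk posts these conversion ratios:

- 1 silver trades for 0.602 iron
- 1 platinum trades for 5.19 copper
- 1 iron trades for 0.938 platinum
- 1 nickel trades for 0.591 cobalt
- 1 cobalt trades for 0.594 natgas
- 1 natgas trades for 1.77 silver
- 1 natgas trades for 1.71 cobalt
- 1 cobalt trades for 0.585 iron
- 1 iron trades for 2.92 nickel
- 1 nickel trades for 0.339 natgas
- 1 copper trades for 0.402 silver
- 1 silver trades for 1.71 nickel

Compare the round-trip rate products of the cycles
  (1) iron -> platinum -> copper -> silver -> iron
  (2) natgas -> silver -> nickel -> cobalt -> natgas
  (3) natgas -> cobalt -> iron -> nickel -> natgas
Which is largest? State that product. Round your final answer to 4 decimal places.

(1) 0.938 × 5.19 × 0.402 × 0.602 = 1.17813
(2) 1.77 × 1.71 × 0.591 × 0.594 = 1.06254
(3) 1.71 × 0.585 × 2.92 × 0.339 = 0.99023
Highest is cycle (1) at 1.1781 (>1, arbitrage).

1.1781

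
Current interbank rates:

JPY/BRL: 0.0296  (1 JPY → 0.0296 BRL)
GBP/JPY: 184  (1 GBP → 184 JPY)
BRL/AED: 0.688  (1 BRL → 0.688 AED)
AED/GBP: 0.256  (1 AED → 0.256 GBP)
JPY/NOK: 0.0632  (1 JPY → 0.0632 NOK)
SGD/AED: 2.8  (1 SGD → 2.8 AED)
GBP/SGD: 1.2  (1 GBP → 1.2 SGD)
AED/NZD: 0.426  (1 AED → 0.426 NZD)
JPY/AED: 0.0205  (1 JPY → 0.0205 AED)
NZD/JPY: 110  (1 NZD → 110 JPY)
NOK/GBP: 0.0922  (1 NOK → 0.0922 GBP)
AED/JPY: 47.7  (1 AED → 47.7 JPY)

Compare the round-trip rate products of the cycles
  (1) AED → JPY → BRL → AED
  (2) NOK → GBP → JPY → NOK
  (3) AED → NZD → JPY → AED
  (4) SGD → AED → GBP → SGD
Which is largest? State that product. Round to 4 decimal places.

1.0722

(1) 47.7 × 0.0296 × 0.688 = 0.97140
(2) 0.0922 × 184 × 0.0632 = 1.07218
(3) 0.426 × 110 × 0.0205 = 0.96063
(4) 2.8 × 0.256 × 1.2 = 0.86016
Highest is cycle (2) at 1.0722 (>1, arbitrage).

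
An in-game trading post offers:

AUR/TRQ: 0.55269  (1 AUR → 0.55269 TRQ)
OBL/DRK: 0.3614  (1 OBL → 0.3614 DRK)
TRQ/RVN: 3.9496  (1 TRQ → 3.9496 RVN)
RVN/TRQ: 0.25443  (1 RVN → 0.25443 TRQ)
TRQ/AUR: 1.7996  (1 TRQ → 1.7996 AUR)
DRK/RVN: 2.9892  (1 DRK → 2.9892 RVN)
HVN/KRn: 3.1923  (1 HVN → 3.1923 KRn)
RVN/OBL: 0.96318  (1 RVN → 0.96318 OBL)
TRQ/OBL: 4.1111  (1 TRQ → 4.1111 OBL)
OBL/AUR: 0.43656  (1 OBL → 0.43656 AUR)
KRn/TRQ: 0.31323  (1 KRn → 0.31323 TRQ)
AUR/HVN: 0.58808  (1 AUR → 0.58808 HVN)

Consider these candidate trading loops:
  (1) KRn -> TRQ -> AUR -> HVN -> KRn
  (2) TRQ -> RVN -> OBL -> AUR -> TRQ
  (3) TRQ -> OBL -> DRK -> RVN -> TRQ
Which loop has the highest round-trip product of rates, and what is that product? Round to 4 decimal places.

1.1300

(1) 0.31323 × 1.7996 × 0.58808 × 3.1923 = 1.05823
(2) 3.9496 × 0.96318 × 0.43656 × 0.55269 = 0.91788
(3) 4.1111 × 0.3614 × 2.9892 × 0.25443 = 1.12998
Highest is cycle (3) at 1.1300 (>1, arbitrage).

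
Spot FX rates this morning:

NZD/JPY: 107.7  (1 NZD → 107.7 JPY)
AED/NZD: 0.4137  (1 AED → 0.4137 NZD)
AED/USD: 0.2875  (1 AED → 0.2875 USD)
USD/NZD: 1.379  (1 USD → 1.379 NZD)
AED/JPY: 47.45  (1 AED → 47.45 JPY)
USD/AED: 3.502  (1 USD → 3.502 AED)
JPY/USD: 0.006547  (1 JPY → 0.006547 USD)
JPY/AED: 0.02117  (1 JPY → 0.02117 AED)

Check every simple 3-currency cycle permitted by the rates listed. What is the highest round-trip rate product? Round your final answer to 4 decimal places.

USD→AED→JPY→USD: 3.502 × 47.45 × 0.006547 = 1.08791
USD→NZD→JPY→USD: 1.379 × 107.7 × 0.006547 = 0.97235
JPY→AED→NZD→JPY: 0.02117 × 0.4137 × 107.7 = 0.94324
Maximum is USD→AED→JPY→USD at 1.0879; arbitrage exists.

1.0879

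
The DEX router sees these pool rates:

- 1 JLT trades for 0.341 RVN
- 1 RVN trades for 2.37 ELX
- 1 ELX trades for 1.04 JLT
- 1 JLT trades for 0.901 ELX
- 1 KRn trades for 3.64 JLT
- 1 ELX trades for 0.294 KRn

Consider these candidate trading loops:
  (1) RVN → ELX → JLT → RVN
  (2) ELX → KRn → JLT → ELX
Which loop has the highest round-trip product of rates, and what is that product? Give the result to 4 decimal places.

0.9642

(1) 2.37 × 1.04 × 0.341 = 0.84050
(2) 0.294 × 3.64 × 0.901 = 0.96421
Highest is cycle (2) at 0.9642 (≤1, no arbitrage).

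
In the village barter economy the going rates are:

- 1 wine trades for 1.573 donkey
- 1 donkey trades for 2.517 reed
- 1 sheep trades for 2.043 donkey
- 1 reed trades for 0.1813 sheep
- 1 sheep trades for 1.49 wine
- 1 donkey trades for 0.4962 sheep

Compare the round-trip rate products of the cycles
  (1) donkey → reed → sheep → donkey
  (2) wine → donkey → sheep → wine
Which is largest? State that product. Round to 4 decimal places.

1.1630

(1) 2.517 × 0.1813 × 2.043 = 0.93229
(2) 1.573 × 0.4962 × 1.49 = 1.16298
Highest is cycle (2) at 1.1630 (>1, arbitrage).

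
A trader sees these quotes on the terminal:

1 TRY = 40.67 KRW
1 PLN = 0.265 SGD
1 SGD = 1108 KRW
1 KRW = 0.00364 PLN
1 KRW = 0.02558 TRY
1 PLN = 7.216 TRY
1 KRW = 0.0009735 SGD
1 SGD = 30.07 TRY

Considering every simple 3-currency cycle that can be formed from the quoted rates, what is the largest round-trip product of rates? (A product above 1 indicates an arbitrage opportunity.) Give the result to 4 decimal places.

SGD→TRY→KRW→SGD: 30.07 × 40.67 × 0.0009735 = 1.19054
SGD→KRW→PLN→SGD: 1108 × 0.00364 × 0.265 = 1.06878
PLN→TRY→KRW→PLN: 7.216 × 40.67 × 0.00364 = 1.06825
Maximum is SGD→TRY→KRW→SGD at 1.1905; arbitrage exists.

1.1905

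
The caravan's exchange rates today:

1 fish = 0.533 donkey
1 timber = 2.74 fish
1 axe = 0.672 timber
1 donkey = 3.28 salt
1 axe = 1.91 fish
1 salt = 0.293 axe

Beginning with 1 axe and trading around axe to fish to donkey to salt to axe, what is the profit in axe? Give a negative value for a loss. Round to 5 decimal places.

1 axe × 1.91 = 1.91 fish
1.91 fish × 0.533 = 1.01803 donkey
1.01803 donkey × 3.28 = 3.3391384 salt
3.3391384 salt × 0.293 = 0.9783675512 axe
Net change: 0.9783675512 − 1 = -0.0216324488 axe

-0.02163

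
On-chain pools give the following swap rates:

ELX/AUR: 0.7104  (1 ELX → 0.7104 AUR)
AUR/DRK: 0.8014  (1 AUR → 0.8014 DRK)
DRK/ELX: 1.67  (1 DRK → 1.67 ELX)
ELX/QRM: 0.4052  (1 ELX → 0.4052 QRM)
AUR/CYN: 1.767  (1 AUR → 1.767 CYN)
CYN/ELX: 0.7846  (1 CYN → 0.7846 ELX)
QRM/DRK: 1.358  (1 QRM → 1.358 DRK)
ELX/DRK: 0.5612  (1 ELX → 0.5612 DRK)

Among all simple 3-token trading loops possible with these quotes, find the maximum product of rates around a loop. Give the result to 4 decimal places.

AUR→CYN→ELX→AUR: 1.767 × 0.7846 × 0.7104 = 0.98489
AUR→DRK→ELX→AUR: 0.8014 × 1.67 × 0.7104 = 0.95076
ELX→QRM→DRK→ELX: 0.4052 × 1.358 × 1.67 = 0.91894
Maximum is AUR→CYN→ELX→AUR at 0.9849; no arbitrage — every cycle loses value.

0.9849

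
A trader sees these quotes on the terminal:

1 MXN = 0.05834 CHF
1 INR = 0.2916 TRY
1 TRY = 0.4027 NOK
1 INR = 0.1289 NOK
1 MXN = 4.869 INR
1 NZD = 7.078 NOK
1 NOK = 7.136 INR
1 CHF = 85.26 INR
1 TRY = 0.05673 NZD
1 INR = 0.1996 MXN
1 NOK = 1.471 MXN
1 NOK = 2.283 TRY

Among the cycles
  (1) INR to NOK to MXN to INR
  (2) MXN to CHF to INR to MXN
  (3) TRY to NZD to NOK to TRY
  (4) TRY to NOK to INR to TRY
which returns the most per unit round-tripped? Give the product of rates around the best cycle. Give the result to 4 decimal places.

0.9928

(1) 0.1289 × 1.471 × 4.869 = 0.92322
(2) 0.05834 × 85.26 × 0.1996 = 0.99282
(3) 0.05673 × 7.078 × 2.283 = 0.91670
(4) 0.4027 × 7.136 × 0.2916 = 0.83796
Highest is cycle (2) at 0.9928 (≤1, no arbitrage).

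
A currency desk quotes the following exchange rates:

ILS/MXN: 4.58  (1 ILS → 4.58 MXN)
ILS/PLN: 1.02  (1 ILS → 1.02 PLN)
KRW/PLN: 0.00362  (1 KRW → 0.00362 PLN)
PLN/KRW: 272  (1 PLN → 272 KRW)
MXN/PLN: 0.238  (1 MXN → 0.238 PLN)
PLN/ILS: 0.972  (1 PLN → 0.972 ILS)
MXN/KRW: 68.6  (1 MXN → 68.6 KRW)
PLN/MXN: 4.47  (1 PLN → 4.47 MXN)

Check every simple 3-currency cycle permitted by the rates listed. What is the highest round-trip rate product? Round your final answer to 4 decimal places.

1.1100

KRW→PLN→MXN→KRW: 0.00362 × 4.47 × 68.6 = 1.11004
MXN→PLN→ILS→MXN: 0.238 × 0.972 × 4.58 = 1.05952
Maximum is KRW→PLN→MXN→KRW at 1.1100; arbitrage exists.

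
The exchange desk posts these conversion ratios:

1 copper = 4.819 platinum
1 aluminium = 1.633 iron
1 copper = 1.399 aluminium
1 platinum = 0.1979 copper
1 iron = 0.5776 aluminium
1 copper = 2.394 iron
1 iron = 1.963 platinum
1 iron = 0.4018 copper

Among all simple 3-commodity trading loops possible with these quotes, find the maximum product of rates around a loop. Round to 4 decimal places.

copper→iron→platinum→copper: 2.394 × 1.963 × 0.1979 = 0.93002
copper→aluminium→iron→copper: 1.399 × 1.633 × 0.4018 = 0.91794
Maximum is copper→iron→platinum→copper at 0.9300; no arbitrage — every cycle loses value.

0.9300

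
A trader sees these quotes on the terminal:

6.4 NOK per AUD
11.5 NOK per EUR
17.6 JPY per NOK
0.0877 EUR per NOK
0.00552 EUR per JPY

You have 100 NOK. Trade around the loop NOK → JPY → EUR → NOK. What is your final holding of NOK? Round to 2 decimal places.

111.72

100 NOK × 17.6 = 1760 JPY
1760 JPY × 0.00552 = 9.7152 EUR
9.7152 EUR × 11.5 = 111.7248 NOK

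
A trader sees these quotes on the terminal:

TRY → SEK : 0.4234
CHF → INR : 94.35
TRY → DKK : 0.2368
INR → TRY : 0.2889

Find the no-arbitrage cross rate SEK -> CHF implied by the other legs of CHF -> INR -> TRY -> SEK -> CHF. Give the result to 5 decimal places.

Known legs of the cycle: 94.35 × 0.2889 × 0.4234 = 11.540916531
For no arbitrage the full-cycle product must be 1, so the missing rate is 1 / 11.540916531 ≈ 0.0866482.

0.08665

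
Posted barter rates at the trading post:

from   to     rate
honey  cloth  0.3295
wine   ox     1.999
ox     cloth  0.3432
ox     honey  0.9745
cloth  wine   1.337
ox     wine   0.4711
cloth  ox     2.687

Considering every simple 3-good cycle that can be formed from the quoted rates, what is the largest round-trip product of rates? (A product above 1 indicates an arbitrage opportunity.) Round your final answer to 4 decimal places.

ox→cloth→wine→ox: 0.3432 × 1.337 × 1.999 = 0.91726
ox→honey→cloth→ox: 0.9745 × 0.3295 × 2.687 = 0.86279
Maximum is ox→cloth→wine→ox at 0.9173; no arbitrage — every cycle loses value.

0.9173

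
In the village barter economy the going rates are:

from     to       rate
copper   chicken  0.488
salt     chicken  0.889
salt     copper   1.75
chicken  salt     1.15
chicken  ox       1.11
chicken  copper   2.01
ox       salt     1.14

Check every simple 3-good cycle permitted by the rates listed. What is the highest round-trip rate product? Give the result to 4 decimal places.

1.1249

chicken→ox→salt→chicken: 1.11 × 1.14 × 0.889 = 1.12494
copper→chicken→salt→copper: 0.488 × 1.15 × 1.75 = 0.98210
Maximum is chicken→ox→salt→chicken at 1.1249; arbitrage exists.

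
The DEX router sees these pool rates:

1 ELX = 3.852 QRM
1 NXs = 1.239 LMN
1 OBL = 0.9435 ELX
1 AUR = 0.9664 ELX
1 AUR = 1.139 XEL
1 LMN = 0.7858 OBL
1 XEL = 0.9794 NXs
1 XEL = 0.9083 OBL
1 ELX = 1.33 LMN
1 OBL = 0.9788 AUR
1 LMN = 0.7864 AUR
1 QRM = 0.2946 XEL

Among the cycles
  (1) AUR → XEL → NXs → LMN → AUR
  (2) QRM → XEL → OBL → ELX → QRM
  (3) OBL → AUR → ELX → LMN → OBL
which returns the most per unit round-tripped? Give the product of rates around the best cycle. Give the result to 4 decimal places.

1.0869

(1) 1.139 × 0.9794 × 1.239 × 0.7864 = 1.08692
(2) 0.2946 × 0.9083 × 0.9435 × 3.852 = 0.97250
(3) 0.9788 × 0.9664 × 1.33 × 0.7858 = 0.98859
Highest is cycle (1) at 1.0869 (>1, arbitrage).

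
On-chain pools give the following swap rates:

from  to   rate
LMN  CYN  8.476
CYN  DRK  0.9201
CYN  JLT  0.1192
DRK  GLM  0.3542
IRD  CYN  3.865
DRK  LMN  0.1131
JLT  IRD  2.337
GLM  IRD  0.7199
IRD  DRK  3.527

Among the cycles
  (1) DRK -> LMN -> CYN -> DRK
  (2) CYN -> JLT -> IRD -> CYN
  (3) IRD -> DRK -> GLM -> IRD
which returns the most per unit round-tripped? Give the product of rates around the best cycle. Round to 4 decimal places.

(1) 0.1131 × 8.476 × 0.9201 = 0.88204
(2) 0.1192 × 2.337 × 3.865 = 1.07667
(3) 3.527 × 0.3542 × 0.7199 = 0.89934
Highest is cycle (2) at 1.0767 (>1, arbitrage).

1.0767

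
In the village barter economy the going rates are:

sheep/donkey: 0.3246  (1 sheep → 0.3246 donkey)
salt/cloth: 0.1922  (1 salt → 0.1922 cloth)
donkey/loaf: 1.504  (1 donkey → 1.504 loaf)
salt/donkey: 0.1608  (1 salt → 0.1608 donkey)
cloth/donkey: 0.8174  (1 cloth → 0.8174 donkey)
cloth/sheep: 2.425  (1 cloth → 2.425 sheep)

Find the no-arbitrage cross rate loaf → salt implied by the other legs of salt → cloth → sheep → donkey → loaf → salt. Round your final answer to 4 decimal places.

Known legs of the cycle: 0.1922 × 2.425 × 0.3246 × 1.504 = 0.227541951264
For no arbitrage the full-cycle product must be 1, so the missing rate is 1 / 0.227541951264 ≈ 4.394794.

4.3948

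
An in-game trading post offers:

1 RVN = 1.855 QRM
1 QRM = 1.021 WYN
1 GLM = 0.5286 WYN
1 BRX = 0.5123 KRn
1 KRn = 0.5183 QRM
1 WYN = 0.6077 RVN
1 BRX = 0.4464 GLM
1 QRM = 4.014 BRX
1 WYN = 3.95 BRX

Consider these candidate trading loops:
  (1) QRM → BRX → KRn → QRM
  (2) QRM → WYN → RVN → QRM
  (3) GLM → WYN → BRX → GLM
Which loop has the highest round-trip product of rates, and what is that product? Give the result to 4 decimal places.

1.1510

(1) 4.014 × 0.5123 × 0.5183 = 1.06582
(2) 1.021 × 0.6077 × 1.855 = 1.15096
(3) 0.5286 × 3.95 × 0.4464 = 0.93207
Highest is cycle (2) at 1.1510 (>1, arbitrage).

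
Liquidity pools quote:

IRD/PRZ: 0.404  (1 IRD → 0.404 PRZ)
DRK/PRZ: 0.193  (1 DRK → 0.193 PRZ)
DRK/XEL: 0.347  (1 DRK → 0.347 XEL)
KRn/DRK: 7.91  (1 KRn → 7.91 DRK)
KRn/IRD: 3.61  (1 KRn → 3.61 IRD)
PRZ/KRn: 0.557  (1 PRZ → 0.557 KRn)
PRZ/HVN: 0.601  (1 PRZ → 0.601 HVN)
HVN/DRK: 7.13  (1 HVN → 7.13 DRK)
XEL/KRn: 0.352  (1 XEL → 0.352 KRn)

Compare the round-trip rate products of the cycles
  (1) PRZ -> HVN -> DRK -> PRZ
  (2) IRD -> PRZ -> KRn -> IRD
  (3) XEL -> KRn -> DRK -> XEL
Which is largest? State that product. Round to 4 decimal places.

0.9662

(1) 0.601 × 7.13 × 0.193 = 0.82703
(2) 0.404 × 0.557 × 3.61 = 0.81235
(3) 0.352 × 7.91 × 0.347 = 0.96616
Highest is cycle (3) at 0.9662 (≤1, no arbitrage).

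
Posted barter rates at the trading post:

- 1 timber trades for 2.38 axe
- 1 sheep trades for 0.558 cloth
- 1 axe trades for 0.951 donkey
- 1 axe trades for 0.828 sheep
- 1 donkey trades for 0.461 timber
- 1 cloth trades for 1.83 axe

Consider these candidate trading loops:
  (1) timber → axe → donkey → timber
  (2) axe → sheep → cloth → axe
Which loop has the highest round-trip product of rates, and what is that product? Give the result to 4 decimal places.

1.0434

(1) 2.38 × 0.951 × 0.461 = 1.04342
(2) 0.828 × 0.558 × 1.83 = 0.84550
Highest is cycle (1) at 1.0434 (>1, arbitrage).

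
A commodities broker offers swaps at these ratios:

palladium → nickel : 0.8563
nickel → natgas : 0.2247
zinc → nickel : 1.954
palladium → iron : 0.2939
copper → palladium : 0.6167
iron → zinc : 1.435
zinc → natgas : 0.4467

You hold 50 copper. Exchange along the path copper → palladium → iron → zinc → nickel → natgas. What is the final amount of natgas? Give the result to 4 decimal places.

5.7098

50 copper × 0.6167 = 30.835 palladium
30.835 palladium × 0.2939 = 9.0624065 iron
9.0624065 iron × 1.435 = 13.0045533275 zinc
13.0045533275 zinc × 1.954 = 25.410897201935 nickel
25.410897201935 nickel × 0.2247 = 5.7098286012747945 natgas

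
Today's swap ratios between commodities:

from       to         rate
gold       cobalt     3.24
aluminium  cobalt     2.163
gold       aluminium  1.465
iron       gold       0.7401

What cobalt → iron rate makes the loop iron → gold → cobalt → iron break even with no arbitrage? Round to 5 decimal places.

Known legs of the cycle: 0.7401 × 3.24 = 2.397924
For no arbitrage the full-cycle product must be 1, so the missing rate is 1 / 2.397924 ≈ 0.4170274.

0.41703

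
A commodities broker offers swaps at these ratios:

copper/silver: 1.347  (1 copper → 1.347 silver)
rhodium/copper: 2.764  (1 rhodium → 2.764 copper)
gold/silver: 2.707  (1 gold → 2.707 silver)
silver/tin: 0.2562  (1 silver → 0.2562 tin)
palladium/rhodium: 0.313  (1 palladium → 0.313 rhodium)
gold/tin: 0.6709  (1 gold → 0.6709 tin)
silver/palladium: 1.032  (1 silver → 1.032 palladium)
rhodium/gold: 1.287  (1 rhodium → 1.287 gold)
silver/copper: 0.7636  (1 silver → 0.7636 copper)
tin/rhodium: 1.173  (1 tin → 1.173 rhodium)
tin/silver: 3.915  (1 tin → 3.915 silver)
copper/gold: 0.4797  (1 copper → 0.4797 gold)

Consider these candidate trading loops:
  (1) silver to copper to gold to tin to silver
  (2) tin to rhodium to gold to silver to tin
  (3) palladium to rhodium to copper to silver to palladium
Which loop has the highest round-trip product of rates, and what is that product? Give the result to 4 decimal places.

1.2026

(1) 0.7636 × 0.4797 × 0.6709 × 3.915 = 0.96211
(2) 1.173 × 1.287 × 2.707 × 0.2562 = 1.04699
(3) 0.313 × 2.764 × 1.347 × 1.032 = 1.20262
Highest is cycle (3) at 1.2026 (>1, arbitrage).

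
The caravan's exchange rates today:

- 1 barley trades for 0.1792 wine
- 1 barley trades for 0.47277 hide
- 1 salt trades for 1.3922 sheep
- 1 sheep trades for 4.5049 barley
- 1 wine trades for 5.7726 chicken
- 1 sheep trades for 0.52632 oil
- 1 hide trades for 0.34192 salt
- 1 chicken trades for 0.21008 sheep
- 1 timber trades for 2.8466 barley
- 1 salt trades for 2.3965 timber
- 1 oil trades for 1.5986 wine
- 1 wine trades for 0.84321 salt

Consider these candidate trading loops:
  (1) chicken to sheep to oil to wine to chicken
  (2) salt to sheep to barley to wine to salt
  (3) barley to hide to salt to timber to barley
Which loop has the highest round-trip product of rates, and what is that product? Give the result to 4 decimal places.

1.1028

(1) 0.21008 × 0.52632 × 1.5986 × 5.7726 = 1.02034
(2) 1.3922 × 4.5049 × 0.1792 × 0.84321 = 0.94768
(3) 0.47277 × 0.34192 × 2.3965 × 2.8466 = 1.10275
Highest is cycle (3) at 1.1028 (>1, arbitrage).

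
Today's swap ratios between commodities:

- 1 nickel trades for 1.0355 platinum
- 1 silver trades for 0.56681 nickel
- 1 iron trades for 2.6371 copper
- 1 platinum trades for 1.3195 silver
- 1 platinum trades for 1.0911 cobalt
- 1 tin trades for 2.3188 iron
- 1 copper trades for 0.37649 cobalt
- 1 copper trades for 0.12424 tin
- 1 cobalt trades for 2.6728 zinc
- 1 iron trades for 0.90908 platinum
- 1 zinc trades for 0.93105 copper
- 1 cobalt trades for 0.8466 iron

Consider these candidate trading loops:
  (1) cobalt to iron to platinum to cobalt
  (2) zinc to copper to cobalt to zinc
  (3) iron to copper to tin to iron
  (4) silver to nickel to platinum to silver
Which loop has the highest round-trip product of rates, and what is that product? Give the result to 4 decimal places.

0.9369

(1) 0.8466 × 0.90908 × 1.0911 = 0.83974
(2) 0.93105 × 0.37649 × 2.6728 = 0.93690
(3) 2.6371 × 0.12424 × 2.3188 = 0.75972
(4) 0.56681 × 1.0355 × 1.3195 = 0.77446
Highest is cycle (2) at 0.9369 (≤1, no arbitrage).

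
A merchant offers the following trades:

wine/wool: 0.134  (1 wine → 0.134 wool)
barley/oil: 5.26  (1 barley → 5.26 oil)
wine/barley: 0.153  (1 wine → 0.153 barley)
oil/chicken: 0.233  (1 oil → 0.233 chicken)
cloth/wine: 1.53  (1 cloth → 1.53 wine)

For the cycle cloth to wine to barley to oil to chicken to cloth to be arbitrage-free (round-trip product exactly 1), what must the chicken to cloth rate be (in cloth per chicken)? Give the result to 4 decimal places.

3.4856

Known legs of the cycle: 1.53 × 0.153 × 5.26 × 0.233 = 0.2868960222
For no arbitrage the full-cycle product must be 1, so the missing rate is 1 / 0.2868960222 ≈ 3.485583.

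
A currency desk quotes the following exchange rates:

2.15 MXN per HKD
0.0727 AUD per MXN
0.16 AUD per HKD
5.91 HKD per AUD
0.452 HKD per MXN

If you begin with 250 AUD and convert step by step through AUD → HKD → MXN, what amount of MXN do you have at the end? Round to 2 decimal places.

250 AUD × 5.91 = 1477.5 HKD
1477.5 HKD × 2.15 = 3176.625 MXN

3176.63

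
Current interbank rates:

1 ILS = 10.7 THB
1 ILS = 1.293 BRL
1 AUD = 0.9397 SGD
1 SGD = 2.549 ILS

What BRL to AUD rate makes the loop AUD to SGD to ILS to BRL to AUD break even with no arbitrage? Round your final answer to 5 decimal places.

0.32288

Known legs of the cycle: 0.9397 × 2.549 × 1.293 = 3.0971168229
For no arbitrage the full-cycle product must be 1, so the missing rate is 1 / 3.0971168229 ≈ 0.3228809.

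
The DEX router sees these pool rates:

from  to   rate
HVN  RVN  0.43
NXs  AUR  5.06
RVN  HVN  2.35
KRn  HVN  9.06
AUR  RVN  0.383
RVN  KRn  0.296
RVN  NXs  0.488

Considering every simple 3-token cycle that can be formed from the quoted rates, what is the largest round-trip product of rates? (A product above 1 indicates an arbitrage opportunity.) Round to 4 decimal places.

1.1532

RVN→KRn→HVN→RVN: 0.296 × 9.06 × 0.43 = 1.15316
NXs→AUR→RVN→NXs: 5.06 × 0.383 × 0.488 = 0.94573
Maximum is RVN→KRn→HVN→RVN at 1.1532; arbitrage exists.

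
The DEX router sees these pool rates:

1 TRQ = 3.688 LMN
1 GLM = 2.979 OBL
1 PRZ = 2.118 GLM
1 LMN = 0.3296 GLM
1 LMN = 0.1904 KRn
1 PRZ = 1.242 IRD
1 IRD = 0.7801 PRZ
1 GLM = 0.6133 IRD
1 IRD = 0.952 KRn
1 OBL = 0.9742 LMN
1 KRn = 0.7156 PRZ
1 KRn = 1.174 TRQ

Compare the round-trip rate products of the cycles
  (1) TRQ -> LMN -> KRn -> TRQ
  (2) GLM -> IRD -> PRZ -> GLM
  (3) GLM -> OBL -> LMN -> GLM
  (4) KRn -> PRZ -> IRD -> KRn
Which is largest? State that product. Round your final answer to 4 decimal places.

1.0133

(1) 3.688 × 0.1904 × 1.174 = 0.82438
(2) 0.6133 × 0.7801 × 2.118 = 1.01333
(3) 2.979 × 0.9742 × 0.3296 = 0.95655
(4) 0.7156 × 1.242 × 0.952 = 0.84611
Highest is cycle (2) at 1.0133 (>1, arbitrage).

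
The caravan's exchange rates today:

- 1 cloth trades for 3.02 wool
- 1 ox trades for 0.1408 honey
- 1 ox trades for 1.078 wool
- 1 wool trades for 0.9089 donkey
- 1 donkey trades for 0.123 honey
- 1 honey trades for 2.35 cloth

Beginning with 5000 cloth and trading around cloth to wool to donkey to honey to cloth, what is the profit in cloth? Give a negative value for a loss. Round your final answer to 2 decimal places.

5000 cloth × 3.02 = 15100 wool
15100 wool × 0.9089 = 13724.39 donkey
13724.39 donkey × 0.123 = 1688.09997 honey
1688.09997 honey × 2.35 = 3967.0349295 cloth
Net change: 3967.0349295 − 5000 = -1032.9650705 cloth

-1032.97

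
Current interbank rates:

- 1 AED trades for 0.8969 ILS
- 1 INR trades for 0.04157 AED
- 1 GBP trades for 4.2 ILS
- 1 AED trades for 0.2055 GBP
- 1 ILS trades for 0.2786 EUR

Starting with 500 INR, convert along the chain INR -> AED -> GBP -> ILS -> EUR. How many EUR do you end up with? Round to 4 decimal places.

500 INR × 0.04157 = 20.785 AED
20.785 AED × 0.2055 = 4.2713175 GBP
4.2713175 GBP × 4.2 = 17.9395335 ILS
17.9395335 ILS × 0.2786 = 4.9979540331 EUR

4.9980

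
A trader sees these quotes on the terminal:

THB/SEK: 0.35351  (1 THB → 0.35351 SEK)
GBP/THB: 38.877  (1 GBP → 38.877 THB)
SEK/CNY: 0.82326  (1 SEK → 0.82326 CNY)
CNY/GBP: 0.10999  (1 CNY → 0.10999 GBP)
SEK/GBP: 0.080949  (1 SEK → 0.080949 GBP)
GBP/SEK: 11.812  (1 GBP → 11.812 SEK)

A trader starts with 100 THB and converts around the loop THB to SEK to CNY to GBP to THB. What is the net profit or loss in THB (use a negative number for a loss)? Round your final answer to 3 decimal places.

100 THB × 0.35351 = 35.351 SEK
35.351 SEK × 0.82326 = 29.10306426 CNY
29.10306426 CNY × 0.10999 = 3.2010460379574 GBP
3.2010460379574 GBP × 38.877 = 124.4470668176698398 THB
Net change: 124.4470668176698398 − 100 = 24.4470668176698398 THB

24.447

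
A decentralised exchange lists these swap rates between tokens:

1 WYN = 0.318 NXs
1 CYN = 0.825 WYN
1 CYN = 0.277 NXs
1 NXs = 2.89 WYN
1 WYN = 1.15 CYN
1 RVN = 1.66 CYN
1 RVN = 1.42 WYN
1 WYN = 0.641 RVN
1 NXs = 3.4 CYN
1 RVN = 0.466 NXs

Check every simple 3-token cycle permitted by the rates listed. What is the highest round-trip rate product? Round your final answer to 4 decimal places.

NXs→WYN→CYN→NXs: 2.89 × 1.15 × 0.277 = 0.92061
NXs→CYN→WYN→NXs: 3.4 × 0.825 × 0.318 = 0.89199
CYN→WYN→RVN→CYN: 0.825 × 0.641 × 1.66 = 0.87785
NXs→WYN→RVN→NXs: 2.89 × 0.641 × 0.466 = 0.86326
Maximum is NXs→WYN→CYN→NXs at 0.9206; no arbitrage — every cycle loses value.

0.9206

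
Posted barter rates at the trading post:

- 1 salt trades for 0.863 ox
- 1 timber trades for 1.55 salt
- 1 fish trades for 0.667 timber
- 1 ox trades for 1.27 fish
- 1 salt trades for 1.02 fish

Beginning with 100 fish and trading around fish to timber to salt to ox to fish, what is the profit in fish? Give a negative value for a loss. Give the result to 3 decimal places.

13.311

100 fish × 0.667 = 66.7 timber
66.7 timber × 1.55 = 103.385 salt
103.385 salt × 0.863 = 89.221255 ox
89.221255 ox × 1.27 = 113.31099385 fish
Net change: 113.31099385 − 100 = 13.31099385 fish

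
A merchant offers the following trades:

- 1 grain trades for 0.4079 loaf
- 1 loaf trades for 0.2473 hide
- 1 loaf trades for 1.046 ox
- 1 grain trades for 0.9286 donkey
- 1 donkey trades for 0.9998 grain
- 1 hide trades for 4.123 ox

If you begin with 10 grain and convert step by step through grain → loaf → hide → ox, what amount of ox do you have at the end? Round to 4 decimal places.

10 grain × 0.4079 = 4.079 loaf
4.079 loaf × 0.2473 = 1.0087367 hide
1.0087367 hide × 4.123 = 4.1590214141 ox

4.1590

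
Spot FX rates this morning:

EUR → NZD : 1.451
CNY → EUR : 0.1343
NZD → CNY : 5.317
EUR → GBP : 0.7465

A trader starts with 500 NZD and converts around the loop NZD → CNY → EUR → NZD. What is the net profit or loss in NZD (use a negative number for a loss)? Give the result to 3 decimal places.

18.060

500 NZD × 5.317 = 2658.5 CNY
2658.5 CNY × 0.1343 = 357.03655 EUR
357.03655 EUR × 1.451 = 518.06003405 NZD
Net change: 518.06003405 − 500 = 18.06003405 NZD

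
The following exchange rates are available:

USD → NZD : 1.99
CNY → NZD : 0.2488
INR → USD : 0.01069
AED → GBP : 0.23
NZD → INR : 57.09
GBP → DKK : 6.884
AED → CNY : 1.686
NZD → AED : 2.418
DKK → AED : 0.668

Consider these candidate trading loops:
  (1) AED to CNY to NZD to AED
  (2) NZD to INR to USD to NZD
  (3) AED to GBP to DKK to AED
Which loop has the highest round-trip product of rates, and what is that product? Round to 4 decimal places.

1.2145

(1) 1.686 × 0.2488 × 2.418 = 1.01429
(2) 57.09 × 0.01069 × 1.99 = 1.21448
(3) 0.23 × 6.884 × 0.668 = 1.05766
Highest is cycle (2) at 1.2145 (>1, arbitrage).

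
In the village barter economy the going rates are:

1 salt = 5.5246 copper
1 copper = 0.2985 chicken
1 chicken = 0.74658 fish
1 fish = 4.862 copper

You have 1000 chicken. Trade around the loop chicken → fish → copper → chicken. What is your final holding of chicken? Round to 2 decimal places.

1000 chicken × 0.74658 = 746.58 fish
746.58 fish × 4.862 = 3629.87196 copper
3629.87196 copper × 0.2985 = 1083.51678006 chicken

1083.52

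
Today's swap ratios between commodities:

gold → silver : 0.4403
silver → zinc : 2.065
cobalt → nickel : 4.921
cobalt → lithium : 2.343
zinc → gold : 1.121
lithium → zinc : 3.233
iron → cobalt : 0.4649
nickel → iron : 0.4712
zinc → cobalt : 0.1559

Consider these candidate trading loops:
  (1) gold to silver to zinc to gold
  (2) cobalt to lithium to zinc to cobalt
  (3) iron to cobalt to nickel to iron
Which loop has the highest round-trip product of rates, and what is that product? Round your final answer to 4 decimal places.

(1) 0.4403 × 2.065 × 1.121 = 1.01924
(2) 2.343 × 3.233 × 0.1559 = 1.18093
(3) 0.4649 × 4.921 × 0.4712 = 1.07800
Highest is cycle (2) at 1.1809 (>1, arbitrage).

1.1809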